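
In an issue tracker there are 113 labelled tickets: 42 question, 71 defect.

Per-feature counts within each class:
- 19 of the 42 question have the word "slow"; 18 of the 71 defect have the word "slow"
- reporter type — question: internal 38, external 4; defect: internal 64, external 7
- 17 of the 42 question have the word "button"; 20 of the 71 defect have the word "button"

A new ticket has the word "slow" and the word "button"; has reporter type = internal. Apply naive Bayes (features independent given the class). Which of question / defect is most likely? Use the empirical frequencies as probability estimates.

question: (42/113) × (19/42) × (38/42) × (17/42) ≈ 0.0615757
defect: (71/113) × (18/71) × (64/71) × (20/71) ≈ 0.0404471
Highest score → question.

question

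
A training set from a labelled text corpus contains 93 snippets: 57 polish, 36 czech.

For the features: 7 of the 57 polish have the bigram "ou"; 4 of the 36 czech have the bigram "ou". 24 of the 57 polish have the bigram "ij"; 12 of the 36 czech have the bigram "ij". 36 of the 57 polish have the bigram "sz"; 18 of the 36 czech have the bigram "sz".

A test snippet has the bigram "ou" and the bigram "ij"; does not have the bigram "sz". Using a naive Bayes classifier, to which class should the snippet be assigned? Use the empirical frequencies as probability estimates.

polish: (57/93) × (7/57) × (24/57) × (21/57) ≈ 0.011676
czech: (36/93) × (4/36) × (12/36) × (18/36) ≈ 0.00716846
Highest score → polish.

polish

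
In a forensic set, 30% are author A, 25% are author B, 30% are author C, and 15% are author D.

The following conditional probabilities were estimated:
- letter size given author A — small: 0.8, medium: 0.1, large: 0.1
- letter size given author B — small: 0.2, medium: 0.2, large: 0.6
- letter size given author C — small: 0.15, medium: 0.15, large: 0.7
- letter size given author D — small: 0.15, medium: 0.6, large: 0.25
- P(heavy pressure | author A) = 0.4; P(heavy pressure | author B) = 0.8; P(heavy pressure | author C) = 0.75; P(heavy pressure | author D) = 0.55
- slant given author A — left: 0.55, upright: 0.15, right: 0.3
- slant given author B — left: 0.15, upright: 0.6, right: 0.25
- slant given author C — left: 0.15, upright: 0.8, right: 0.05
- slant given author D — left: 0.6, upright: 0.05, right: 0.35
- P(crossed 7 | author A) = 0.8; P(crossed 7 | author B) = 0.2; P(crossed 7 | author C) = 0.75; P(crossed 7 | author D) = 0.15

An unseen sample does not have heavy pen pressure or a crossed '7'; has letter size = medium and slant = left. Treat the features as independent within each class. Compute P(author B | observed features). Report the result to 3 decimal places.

author A: 0.3 × 0.1 × (1−0.4) × 0.55 × (1−0.8) = 0.00198
author B: 0.25 × 0.2 × (1−0.8) × 0.15 × (1−0.2) = 0.0012
author C: 0.3 × 0.15 × (1−0.75) × 0.15 × (1−0.75) = 0.000421875
author D: 0.15 × 0.6 × (1−0.55) × 0.6 × (1−0.15) = 0.020655
P(author B | x) = 0.0012 / 0.024256875 ≈ 0.049

0.049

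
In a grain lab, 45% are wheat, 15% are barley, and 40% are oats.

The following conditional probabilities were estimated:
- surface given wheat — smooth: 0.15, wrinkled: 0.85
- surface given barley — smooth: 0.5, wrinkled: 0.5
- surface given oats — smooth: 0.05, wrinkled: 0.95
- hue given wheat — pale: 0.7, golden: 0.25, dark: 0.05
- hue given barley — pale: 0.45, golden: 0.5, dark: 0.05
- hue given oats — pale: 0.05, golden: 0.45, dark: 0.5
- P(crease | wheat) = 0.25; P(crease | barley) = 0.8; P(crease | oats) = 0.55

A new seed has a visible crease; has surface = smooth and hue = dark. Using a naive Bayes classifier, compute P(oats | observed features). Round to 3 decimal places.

0.589

wheat: 0.45 × 0.15 × 0.05 × 0.25 = 0.00084375
barley: 0.15 × 0.5 × 0.05 × 0.8 = 0.003
oats: 0.4 × 0.05 × 0.5 × 0.55 = 0.0055
P(oats | x) = 0.0055 / 0.00934375 ≈ 0.589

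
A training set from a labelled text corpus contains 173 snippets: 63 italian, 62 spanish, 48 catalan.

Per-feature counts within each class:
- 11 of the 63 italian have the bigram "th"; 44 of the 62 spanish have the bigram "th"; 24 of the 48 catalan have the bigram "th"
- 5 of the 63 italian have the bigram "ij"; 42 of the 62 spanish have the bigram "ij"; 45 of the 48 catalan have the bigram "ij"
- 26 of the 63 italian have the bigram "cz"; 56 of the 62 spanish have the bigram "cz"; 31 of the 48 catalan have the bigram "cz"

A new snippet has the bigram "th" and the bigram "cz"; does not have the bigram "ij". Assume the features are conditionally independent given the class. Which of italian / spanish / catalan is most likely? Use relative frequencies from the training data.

italian: (63/173) × (11/63) × (58/63) × (26/63) ≈ 0.0241583
spanish: (62/173) × (44/62) × (20/62) × (56/62) ≈ 0.0741039
catalan: (48/173) × (24/48) × (3/48) × (31/48) ≈ 0.00559971
Highest score → spanish.

spanish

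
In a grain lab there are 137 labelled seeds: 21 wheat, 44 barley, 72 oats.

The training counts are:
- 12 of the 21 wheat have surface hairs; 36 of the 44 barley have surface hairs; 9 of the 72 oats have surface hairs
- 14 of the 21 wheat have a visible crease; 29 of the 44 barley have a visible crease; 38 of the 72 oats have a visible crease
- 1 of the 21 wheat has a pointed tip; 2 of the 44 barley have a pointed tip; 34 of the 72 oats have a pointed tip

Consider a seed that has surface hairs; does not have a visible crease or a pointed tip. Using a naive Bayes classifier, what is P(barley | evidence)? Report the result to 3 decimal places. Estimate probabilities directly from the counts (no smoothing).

wheat: (21/137) × (12/21) × (7/21) × (20/21) ≈ 0.0278067
barley: (44/137) × (36/44) × (15/44) × (42/44) ≈ 0.08551
oats: (72/137) × (9/72) × (34/72) × (38/72) ≈ 0.0163727
P(barley | x) = 0.08551 / 0.1296894 ≈ 0.659

0.659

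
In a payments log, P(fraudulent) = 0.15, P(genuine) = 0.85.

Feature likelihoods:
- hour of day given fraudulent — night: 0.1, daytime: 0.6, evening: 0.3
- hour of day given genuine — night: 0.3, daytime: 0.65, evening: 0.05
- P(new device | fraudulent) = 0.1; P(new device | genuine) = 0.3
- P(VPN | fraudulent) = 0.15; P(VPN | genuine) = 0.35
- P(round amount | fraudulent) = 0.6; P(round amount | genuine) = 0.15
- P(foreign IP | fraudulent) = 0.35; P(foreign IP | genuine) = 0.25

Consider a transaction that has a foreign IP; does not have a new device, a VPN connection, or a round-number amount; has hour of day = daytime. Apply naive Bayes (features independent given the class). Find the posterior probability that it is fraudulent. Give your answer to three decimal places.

0.153

fraudulent: 0.15 × 0.6 × (1−0.1) × (1−0.15) × (1−0.6) × 0.35 = 0.009639
genuine: 0.85 × 0.65 × (1−0.3) × (1−0.35) × (1−0.15) × 0.25 = 0.05341984375
P(fraudulent | x) = 0.009639 / 0.06305884375 ≈ 0.153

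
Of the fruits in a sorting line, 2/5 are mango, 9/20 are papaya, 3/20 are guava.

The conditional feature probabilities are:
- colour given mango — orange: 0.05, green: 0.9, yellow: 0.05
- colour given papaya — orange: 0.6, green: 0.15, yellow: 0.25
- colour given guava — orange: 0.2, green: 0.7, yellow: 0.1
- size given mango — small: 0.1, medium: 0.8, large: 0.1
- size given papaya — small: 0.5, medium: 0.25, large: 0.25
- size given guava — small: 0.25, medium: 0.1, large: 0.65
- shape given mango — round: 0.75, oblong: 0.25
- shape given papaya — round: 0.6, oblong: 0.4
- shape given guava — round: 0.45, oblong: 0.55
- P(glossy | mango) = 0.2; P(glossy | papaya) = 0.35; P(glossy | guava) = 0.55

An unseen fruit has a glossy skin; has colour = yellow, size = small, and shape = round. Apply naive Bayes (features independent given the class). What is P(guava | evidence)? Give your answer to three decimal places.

0.071

mango: 0.4 × 0.05 × 0.1 × 0.75 × 0.2 = 0.0003
papaya: 0.45 × 0.25 × 0.5 × 0.6 × 0.35 = 0.0118125
guava: 0.15 × 0.1 × 0.25 × 0.45 × 0.55 = 0.000928125
P(guava | x) = 0.000928125 / 0.013040625 ≈ 0.071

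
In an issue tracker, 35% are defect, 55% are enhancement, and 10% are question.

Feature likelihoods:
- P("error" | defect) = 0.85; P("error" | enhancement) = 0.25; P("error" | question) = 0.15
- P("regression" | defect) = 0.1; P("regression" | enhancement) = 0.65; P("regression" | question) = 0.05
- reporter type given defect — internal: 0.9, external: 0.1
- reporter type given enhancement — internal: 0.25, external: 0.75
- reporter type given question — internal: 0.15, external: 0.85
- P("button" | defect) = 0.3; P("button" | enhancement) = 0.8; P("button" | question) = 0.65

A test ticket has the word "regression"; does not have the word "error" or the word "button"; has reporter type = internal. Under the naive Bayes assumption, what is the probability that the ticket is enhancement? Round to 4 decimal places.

0.7915

defect: 0.35 × (1−0.85) × 0.1 × 0.9 × (1−0.3) = 0.0033075
enhancement: 0.55 × (1−0.25) × 0.65 × 0.25 × (1−0.8) = 0.01340625
question: 0.1 × (1−0.15) × 0.05 × 0.15 × (1−0.65) = 0.000223125
P(enhancement | x) = 0.01340625 / 0.016936875 ≈ 0.7915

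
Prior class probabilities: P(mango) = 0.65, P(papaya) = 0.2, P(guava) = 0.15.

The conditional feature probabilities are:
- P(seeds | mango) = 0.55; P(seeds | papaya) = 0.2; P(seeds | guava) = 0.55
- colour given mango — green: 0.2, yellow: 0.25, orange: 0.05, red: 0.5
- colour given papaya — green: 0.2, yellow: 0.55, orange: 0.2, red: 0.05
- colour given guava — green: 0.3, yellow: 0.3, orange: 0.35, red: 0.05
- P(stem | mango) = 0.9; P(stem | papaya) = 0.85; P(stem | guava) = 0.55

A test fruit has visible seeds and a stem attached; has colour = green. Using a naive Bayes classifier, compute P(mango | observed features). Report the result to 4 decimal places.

mango: 0.65 × 0.55 × 0.2 × 0.9 = 0.06435
papaya: 0.2 × 0.2 × 0.2 × 0.85 = 0.0068
guava: 0.15 × 0.55 × 0.3 × 0.55 = 0.0136125
P(mango | x) = 0.06435 / 0.0847625 ≈ 0.7592

0.7592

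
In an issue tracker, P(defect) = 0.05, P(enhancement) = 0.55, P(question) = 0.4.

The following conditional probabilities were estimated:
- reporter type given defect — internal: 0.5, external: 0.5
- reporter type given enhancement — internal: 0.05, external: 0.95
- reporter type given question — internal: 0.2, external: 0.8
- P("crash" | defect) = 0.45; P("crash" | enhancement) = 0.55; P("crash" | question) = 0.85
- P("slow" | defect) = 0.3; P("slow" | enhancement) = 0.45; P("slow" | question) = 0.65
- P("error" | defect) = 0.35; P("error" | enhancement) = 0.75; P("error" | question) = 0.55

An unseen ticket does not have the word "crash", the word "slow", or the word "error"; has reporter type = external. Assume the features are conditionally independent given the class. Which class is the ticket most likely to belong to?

enhancement

defect: 0.05 × 0.5 × (1−0.45) × (1−0.3) × (1−0.35) = 0.00625625
enhancement: 0.55 × 0.95 × (1−0.55) × (1−0.45) × (1−0.75) = 0.0323296875
question: 0.4 × 0.8 × (1−0.85) × (1−0.65) × (1−0.55) = 0.00756
Highest score → enhancement.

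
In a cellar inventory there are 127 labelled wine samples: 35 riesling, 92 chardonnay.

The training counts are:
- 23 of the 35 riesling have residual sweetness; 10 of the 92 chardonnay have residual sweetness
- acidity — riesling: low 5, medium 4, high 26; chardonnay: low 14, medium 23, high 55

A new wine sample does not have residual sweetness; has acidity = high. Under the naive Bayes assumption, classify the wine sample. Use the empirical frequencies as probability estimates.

riesling: (35/127) × (12/35) × (26/35) ≈ 0.0701912
chardonnay: (92/127) × (82/92) × (55/92) ≈ 0.385998
Highest score → chardonnay.

chardonnay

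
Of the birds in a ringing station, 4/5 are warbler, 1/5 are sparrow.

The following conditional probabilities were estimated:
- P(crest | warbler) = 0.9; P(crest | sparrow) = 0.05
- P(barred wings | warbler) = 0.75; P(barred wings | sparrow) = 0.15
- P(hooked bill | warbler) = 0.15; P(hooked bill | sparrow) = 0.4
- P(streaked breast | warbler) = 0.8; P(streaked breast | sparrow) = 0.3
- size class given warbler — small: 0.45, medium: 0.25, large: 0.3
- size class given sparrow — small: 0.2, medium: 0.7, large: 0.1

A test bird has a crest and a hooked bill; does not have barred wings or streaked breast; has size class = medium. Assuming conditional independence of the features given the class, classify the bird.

warbler: 0.8 × 0.9 × (1−0.75) × 0.15 × (1−0.8) × 0.25 = 0.00135
sparrow: 0.2 × 0.05 × (1−0.15) × 0.4 × (1−0.3) × 0.7 = 0.001666
Highest score → sparrow.

sparrow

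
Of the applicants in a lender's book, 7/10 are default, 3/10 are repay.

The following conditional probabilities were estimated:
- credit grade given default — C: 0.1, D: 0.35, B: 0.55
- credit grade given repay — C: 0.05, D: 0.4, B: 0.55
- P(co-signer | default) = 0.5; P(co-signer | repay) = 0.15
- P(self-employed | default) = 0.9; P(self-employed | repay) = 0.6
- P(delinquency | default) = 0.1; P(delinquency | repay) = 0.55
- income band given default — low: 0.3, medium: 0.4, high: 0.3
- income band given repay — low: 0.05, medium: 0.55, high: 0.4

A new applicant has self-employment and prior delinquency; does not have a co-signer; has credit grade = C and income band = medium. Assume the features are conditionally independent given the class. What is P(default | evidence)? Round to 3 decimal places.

0.353

default: 0.7 × 0.1 × (1−0.5) × 0.9 × 0.1 × 0.4 = 0.00126
repay: 0.3 × 0.05 × (1−0.15) × 0.6 × 0.55 × 0.55 = 0.002314125
P(default | x) = 0.00126 / 0.003574125 ≈ 0.353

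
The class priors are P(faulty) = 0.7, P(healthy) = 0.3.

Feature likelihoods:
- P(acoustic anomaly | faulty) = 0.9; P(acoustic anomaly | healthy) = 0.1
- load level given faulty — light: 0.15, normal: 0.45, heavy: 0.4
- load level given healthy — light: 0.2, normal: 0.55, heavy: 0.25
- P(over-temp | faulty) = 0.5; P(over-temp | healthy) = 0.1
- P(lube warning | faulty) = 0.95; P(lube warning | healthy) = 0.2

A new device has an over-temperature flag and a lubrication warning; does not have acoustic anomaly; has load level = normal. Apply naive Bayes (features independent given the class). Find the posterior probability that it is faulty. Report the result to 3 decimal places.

faulty: 0.7 × (1−0.9) × 0.45 × 0.5 × 0.95 = 0.0149625
healthy: 0.3 × (1−0.1) × 0.55 × 0.1 × 0.2 = 0.00297
P(faulty | x) = 0.0149625 / 0.0179325 ≈ 0.834

0.834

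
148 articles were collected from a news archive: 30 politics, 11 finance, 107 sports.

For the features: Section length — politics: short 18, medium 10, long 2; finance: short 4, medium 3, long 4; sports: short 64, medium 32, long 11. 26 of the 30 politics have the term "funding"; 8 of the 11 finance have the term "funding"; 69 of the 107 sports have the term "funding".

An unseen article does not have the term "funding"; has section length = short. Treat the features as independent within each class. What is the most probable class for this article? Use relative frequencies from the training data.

politics: (30/148) × (18/30) × (4/30) ≈ 0.0162162
finance: (11/148) × (4/11) × (3/11) ≈ 0.00737101
sports: (107/148) × (64/107) × (38/107) ≈ 0.153574
Highest score → sports.

sports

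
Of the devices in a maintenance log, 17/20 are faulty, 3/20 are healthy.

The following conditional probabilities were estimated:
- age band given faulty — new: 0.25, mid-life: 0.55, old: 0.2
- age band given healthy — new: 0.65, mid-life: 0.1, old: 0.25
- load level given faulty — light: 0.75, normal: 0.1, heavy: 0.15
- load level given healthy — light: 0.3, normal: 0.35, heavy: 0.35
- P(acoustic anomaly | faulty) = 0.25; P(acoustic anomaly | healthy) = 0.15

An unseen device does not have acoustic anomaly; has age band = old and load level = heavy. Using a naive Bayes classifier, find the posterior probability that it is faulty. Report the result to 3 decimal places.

faulty: 0.85 × 0.2 × 0.15 × (1−0.25) = 0.019125
healthy: 0.15 × 0.25 × 0.35 × (1−0.15) = 0.01115625
P(faulty | x) = 0.019125 / 0.03028125 ≈ 0.632

0.632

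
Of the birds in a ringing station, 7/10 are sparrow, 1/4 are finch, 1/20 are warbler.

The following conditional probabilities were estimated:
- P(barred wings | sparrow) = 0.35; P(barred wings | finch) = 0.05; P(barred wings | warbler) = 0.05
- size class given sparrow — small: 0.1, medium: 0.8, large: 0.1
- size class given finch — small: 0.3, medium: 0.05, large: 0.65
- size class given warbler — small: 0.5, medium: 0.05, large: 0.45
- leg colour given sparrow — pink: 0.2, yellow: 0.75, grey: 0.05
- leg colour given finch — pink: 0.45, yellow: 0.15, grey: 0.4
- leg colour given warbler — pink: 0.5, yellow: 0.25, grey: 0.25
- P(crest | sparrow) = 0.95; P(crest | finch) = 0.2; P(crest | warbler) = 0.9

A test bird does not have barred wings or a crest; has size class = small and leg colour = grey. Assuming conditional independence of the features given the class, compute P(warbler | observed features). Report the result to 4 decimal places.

sparrow: 0.7 × (1−0.35) × 0.1 × 0.05 × (1−0.95) = 0.00011375
finch: 0.25 × (1−0.05) × 0.3 × 0.4 × (1−0.2) = 0.0228
warbler: 0.05 × (1−0.05) × 0.5 × 0.25 × (1−0.9) = 0.00059375
P(warbler | x) = 0.00059375 / 0.0235075 ≈ 0.0253

0.0253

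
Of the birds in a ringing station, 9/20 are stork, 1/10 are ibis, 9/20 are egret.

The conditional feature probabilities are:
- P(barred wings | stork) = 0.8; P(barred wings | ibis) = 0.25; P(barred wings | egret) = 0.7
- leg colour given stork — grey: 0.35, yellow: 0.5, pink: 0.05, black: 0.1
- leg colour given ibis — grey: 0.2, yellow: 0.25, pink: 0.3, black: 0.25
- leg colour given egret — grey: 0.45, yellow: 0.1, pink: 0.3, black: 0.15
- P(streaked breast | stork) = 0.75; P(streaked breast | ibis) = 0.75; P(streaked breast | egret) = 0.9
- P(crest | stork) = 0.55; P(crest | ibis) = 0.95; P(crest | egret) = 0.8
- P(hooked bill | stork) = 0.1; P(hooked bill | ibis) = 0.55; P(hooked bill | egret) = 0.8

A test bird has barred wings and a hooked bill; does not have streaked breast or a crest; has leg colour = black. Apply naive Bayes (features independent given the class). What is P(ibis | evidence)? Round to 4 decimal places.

stork: 0.45 × 0.8 × 0.1 × (1−0.75) × (1−0.55) × 0.1 = 0.000405
ibis: 0.1 × 0.25 × 0.25 × (1−0.75) × (1−0.95) × 0.55 = 0.00004296875
egret: 0.45 × 0.7 × 0.15 × (1−0.9) × (1−0.8) × 0.8 = 0.000756
P(ibis | x) = 0.00004296875 / 0.00120396875 ≈ 0.0357

0.0357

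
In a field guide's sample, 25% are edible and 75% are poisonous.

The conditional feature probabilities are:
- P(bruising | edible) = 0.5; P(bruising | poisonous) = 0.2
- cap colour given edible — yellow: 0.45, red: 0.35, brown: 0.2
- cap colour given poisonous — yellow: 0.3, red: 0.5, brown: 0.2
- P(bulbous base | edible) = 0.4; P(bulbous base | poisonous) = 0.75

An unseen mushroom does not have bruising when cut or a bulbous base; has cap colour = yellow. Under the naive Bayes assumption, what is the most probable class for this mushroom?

poisonous

edible: 0.25 × (1−0.5) × 0.45 × (1−0.4) = 0.03375
poisonous: 0.75 × (1−0.2) × 0.3 × (1−0.75) = 0.045
Highest score → poisonous.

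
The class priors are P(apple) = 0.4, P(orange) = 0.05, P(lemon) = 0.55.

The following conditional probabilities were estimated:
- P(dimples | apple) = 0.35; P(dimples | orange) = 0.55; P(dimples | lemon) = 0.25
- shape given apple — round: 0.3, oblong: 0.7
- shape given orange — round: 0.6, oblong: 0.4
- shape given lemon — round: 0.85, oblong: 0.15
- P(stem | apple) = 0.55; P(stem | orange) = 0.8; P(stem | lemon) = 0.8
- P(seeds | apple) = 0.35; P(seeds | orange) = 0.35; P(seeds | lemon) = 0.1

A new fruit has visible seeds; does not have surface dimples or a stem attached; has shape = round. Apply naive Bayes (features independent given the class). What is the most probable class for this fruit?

apple

apple: 0.4 × (1−0.35) × 0.3 × (1−0.55) × 0.35 = 0.012285
orange: 0.05 × (1−0.55) × 0.6 × (1−0.8) × 0.35 = 0.000945
lemon: 0.55 × (1−0.25) × 0.85 × (1−0.8) × 0.1 = 0.0070125
Highest score → apple.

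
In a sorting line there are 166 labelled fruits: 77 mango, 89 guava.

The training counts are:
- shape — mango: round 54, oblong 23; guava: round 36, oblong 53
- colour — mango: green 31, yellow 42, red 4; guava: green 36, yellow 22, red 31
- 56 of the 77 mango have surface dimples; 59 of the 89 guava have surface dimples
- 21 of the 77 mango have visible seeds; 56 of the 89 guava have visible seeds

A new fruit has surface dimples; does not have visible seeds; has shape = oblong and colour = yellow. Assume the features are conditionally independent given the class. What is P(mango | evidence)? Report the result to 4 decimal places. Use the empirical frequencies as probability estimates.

0.6733

mango: (77/166) × (23/77) × (42/77) × (56/77) × (56/77) ≈ 0.0399736
guava: (89/166) × (53/89) × (22/89) × (59/89) × (33/89) ≈ 0.0193993
P(mango | x) = 0.0399736 / 0.0593729 ≈ 0.6733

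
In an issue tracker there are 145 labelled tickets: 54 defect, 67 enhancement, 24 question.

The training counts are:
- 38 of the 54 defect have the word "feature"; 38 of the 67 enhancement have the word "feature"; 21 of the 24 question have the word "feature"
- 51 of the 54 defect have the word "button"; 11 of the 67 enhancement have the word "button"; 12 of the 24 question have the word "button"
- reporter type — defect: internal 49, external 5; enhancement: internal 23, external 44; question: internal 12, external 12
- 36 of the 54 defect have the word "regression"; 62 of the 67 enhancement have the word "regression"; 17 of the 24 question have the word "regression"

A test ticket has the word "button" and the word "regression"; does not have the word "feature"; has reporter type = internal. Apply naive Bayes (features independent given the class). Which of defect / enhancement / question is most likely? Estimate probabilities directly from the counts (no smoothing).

defect: (54/145) × (16/54) × (51/54) × (49/54) × (36/54) ≈ 0.0630434
enhancement: (67/145) × (29/67) × (11/67) × (23/67) × (62/67) ≈ 0.0104308
question: (24/145) × (3/24) × (12/24) × (12/24) × (17/24) ≈ 0.00366379
Highest score → defect.

defect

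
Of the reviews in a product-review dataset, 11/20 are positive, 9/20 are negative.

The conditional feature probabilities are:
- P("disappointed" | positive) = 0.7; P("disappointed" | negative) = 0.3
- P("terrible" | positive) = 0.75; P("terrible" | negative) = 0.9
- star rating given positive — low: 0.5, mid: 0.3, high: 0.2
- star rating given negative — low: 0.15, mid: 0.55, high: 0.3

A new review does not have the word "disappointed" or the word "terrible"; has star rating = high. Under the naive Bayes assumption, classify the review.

negative

positive: 0.55 × (1−0.7) × (1−0.75) × 0.2 = 0.00825
negative: 0.45 × (1−0.3) × (1−0.9) × 0.3 = 0.00945
Highest score → negative.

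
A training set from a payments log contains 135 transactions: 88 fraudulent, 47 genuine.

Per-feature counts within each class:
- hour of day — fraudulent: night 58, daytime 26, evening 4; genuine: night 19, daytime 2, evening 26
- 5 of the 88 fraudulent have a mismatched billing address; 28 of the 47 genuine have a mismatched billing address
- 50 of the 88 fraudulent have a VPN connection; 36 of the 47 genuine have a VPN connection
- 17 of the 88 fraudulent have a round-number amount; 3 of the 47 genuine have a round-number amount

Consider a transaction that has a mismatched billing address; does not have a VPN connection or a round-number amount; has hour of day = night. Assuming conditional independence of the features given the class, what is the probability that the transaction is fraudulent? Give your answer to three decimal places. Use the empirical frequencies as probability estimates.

fraudulent: (88/135) × (58/88) × (5/88) × (38/88) × (71/88) ≈ 0.00850468
genuine: (47/135) × (19/47) × (28/47) × (11/47) × (44/47) ≈ 0.0183709
P(fraudulent | x) = 0.00850468 / 0.02687558 ≈ 0.316

0.316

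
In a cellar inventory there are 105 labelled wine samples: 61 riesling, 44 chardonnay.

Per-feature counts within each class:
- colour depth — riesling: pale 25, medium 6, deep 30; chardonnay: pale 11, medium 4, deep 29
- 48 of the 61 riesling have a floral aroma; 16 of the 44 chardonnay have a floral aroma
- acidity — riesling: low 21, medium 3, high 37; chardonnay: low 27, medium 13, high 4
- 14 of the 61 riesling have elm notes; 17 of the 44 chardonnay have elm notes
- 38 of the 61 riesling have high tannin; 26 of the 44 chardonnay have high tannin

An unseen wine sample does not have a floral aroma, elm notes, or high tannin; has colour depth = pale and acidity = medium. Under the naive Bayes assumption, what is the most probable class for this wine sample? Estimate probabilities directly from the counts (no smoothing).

chardonnay

riesling: (61/105) × (25/61) × (13/61) × (3/61) × (47/61) × (23/61) ≈ 0.000724973
chardonnay: (44/105) × (11/44) × (28/44) × (13/44) × (27/44) × (18/44) ≈ 0.00494459
Highest score → chardonnay.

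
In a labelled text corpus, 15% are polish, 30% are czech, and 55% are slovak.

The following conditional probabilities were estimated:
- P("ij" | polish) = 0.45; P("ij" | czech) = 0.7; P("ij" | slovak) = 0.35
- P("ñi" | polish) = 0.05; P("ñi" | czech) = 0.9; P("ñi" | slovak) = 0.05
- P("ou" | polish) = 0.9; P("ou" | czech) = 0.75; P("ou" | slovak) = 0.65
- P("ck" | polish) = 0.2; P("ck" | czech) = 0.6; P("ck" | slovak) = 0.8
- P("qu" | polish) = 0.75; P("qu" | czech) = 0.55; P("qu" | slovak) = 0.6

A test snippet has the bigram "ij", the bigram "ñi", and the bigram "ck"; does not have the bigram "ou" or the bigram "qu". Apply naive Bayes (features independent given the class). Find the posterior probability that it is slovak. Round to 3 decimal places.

0.078

polish: 0.15 × 0.45 × 0.05 × (1−0.9) × 0.2 × (1−0.75) = 0.000016875
czech: 0.3 × 0.7 × 0.9 × (1−0.75) × 0.6 × (1−0.55) = 0.0127575
slovak: 0.55 × 0.35 × 0.05 × (1−0.65) × 0.8 × (1−0.6) = 0.001078
P(slovak | x) = 0.001078 / 0.013852375 ≈ 0.078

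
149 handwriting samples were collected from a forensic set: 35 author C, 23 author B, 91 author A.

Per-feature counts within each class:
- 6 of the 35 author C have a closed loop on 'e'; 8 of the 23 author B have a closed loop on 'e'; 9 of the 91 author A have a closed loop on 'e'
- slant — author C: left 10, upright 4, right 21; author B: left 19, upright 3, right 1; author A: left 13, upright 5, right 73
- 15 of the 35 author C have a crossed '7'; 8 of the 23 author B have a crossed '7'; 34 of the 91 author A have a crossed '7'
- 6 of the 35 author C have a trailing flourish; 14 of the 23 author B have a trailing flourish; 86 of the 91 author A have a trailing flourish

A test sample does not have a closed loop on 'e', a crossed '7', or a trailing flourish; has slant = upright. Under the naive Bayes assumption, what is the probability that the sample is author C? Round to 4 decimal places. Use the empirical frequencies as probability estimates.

author C: (35/149) × (29/35) × (4/35) × (20/35) × (29/35) ≈ 0.0105316
author B: (23/149) × (15/23) × (3/23) × (15/23) × (9/23) ≈ 0.00335102
author A: (91/149) × (82/91) × (5/91) × (57/91) × (5/91) ≈ 0.00104068
P(author C | x) = 0.0105316 / 0.0149233 ≈ 0.7057

0.7057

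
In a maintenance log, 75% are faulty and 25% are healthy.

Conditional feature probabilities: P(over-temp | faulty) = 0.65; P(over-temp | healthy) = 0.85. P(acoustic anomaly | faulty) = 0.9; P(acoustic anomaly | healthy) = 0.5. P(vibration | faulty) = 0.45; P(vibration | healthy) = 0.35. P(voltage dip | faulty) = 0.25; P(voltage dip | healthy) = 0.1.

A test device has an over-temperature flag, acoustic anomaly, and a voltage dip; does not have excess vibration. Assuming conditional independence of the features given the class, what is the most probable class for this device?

faulty

faulty: 0.75 × 0.65 × 0.9 × (1−0.45) × 0.25 = 0.060328125
healthy: 0.25 × 0.85 × 0.5 × (1−0.35) × 0.1 = 0.00690625
Highest score → faulty.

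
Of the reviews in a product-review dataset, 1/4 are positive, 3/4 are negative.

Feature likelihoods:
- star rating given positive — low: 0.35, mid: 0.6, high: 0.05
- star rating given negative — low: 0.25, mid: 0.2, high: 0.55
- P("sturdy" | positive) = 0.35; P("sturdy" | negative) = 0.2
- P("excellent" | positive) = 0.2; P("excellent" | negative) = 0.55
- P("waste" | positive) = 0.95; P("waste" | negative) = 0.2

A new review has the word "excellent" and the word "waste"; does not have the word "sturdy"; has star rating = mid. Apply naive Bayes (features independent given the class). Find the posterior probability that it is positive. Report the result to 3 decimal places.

0.584

positive: 0.25 × 0.6 × (1−0.35) × 0.2 × 0.95 = 0.018525
negative: 0.75 × 0.2 × (1−0.2) × 0.55 × 0.2 = 0.0132
P(positive | x) = 0.018525 / 0.031725 ≈ 0.584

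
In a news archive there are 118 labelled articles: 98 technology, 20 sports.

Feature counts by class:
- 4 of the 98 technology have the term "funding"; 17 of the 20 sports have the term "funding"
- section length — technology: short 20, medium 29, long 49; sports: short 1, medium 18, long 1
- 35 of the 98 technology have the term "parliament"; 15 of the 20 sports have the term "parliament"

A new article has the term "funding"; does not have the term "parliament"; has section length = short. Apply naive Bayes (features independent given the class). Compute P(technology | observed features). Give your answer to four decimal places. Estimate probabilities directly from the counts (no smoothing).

0.7118

technology: (98/118) × (4/98) × (20/98) × (63/98) ≈ 0.0044473
sports: (20/118) × (17/20) × (1/20) × (5/20) ≈ 0.00180085
P(technology | x) = 0.0044473 / 0.00624815 ≈ 0.7118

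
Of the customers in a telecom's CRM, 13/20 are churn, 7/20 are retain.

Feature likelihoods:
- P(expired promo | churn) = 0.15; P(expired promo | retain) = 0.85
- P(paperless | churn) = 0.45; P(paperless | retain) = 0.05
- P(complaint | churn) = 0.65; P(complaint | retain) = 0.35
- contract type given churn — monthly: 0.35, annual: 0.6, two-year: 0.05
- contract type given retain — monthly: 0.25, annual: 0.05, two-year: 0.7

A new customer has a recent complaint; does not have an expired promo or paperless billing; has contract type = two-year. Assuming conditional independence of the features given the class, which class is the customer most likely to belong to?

churn: 0.65 × (1−0.15) × (1−0.45) × 0.65 × 0.05 = 0.0098759375
retain: 0.35 × (1−0.85) × (1−0.05) × 0.35 × 0.7 = 0.012219375
Highest score → retain.

retain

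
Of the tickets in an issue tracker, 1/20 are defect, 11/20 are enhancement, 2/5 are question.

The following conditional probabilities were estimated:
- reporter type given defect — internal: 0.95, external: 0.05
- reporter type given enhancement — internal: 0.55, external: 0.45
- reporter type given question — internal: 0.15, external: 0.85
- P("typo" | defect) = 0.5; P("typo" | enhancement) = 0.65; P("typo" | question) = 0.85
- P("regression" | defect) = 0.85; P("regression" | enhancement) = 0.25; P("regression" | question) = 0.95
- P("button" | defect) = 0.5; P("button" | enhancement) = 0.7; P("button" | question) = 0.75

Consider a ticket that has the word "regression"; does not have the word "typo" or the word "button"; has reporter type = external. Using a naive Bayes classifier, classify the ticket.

defect: 0.05 × 0.05 × (1−0.5) × 0.85 × (1−0.5) = 0.00053125
enhancement: 0.55 × 0.45 × (1−0.65) × 0.25 × (1−0.7) = 0.006496875
question: 0.4 × 0.85 × (1−0.85) × 0.95 × (1−0.75) = 0.0121125
Highest score → question.

question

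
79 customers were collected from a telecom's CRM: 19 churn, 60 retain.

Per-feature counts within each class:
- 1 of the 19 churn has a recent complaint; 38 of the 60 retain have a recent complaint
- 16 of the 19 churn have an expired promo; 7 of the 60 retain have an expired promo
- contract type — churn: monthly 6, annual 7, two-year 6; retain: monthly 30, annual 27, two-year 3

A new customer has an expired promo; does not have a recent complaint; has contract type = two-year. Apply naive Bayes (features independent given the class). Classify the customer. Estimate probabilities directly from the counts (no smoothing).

churn: (19/79) × (18/19) × (16/19) × (6/19) ≈ 0.0605912
retain: (60/79) × (22/60) × (7/60) × (3/60) ≈ 0.00162447
Highest score → churn.

churn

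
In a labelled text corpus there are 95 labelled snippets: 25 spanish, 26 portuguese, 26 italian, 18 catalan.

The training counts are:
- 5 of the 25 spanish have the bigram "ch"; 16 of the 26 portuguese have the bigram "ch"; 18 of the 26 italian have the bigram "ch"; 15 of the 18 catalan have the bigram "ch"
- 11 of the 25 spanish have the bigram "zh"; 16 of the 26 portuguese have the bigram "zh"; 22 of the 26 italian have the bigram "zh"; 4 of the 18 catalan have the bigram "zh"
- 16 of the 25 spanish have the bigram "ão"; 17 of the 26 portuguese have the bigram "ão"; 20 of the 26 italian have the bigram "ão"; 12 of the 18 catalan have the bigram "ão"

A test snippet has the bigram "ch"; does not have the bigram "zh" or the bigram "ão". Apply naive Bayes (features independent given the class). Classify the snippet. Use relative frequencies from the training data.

spanish: (25/95) × (5/25) × (14/25) × (9/25) ≈ 0.0106105
portuguese: (26/95) × (16/26) × (10/26) × (9/26) ≈ 0.0224229
italian: (26/95) × (18/26) × (4/26) × (6/26) ≈ 0.00672688
catalan: (18/95) × (15/18) × (14/18) × (6/18) ≈ 0.0409357
Highest score → catalan.

catalan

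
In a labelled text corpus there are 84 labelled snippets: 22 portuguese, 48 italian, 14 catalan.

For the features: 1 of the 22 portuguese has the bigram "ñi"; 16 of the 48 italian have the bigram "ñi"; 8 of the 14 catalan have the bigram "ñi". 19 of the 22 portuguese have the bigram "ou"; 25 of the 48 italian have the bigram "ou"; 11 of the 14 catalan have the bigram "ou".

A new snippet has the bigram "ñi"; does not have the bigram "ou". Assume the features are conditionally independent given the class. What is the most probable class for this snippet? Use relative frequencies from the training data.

portuguese: (22/84) × (1/22) × (3/22) ≈ 0.00162338
italian: (48/84) × (16/48) × (23/48) ≈ 0.0912698
catalan: (14/84) × (8/14) × (3/14) ≈ 0.0204082
Highest score → italian.

italian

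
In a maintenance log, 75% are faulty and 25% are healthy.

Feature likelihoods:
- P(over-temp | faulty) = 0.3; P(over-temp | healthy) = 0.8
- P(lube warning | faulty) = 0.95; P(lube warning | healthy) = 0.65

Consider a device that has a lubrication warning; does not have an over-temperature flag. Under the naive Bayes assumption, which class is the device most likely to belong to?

faulty

faulty: 0.75 × (1−0.3) × 0.95 = 0.49875
healthy: 0.25 × (1−0.8) × 0.65 = 0.0325
Highest score → faulty.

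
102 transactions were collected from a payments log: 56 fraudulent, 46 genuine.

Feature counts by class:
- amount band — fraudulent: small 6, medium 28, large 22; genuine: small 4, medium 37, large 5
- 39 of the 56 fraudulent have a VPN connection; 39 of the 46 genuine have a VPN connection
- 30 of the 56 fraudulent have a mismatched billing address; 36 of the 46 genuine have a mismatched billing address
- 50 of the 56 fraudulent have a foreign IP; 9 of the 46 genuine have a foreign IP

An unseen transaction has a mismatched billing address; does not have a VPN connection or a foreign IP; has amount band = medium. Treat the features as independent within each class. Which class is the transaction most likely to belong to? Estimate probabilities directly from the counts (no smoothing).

fraudulent: (56/102) × (28/56) × (17/56) × (30/56) × (6/56) ≈ 0.00478316
genuine: (46/102) × (37/46) × (7/46) × (36/46) × (37/46) ≈ 0.034748
Highest score → genuine.

genuine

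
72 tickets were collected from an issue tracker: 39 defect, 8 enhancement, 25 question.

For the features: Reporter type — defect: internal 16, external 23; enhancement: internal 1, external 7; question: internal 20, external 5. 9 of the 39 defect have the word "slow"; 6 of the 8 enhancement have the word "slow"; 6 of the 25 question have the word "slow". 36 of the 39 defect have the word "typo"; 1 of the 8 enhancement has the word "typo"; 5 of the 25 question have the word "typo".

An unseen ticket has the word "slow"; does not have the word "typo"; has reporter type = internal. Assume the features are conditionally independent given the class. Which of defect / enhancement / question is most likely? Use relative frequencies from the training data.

question

defect: (39/72) × (16/39) × (9/39) × (3/39) ≈ 0.00394477
enhancement: (8/72) × (1/8) × (6/8) × (7/8) ≈ 0.00911458
question: (25/72) × (20/25) × (6/25) × (20/25) ≈ 0.0533333
Highest score → question.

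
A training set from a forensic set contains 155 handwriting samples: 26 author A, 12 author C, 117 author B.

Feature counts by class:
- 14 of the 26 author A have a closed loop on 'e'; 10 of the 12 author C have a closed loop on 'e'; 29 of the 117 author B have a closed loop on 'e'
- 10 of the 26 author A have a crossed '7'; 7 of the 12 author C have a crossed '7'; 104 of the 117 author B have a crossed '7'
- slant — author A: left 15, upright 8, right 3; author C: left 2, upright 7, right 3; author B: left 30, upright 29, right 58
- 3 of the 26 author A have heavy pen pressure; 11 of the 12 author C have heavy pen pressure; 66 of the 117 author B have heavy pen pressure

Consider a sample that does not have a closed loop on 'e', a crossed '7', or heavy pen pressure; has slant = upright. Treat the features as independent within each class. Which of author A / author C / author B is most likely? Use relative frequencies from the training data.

author A

author A: (26/155) × (12/26) × (16/26) × (8/26) × (23/26) ≈ 0.0129678
author C: (12/155) × (2/12) × (5/12) × (7/12) × (1/12) ≈ 0.00026135
author B: (117/155) × (88/117) × (13/117) × (29/117) × (51/117) ≈ 0.00681561
Highest score → author A.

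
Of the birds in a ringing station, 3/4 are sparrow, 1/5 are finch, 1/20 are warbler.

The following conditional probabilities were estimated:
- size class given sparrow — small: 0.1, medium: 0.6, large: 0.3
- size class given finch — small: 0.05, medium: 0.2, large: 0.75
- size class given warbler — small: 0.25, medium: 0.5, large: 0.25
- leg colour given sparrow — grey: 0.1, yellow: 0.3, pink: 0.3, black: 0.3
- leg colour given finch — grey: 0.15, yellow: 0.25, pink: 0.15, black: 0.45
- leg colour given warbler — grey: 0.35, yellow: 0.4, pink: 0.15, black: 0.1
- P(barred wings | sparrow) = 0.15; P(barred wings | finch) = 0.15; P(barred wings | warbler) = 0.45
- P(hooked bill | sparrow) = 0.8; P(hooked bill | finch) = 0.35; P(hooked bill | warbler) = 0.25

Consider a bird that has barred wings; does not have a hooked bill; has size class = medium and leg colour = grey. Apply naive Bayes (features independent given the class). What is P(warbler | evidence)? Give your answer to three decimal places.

sparrow: 0.75 × 0.6 × 0.1 × 0.15 × (1−0.8) = 0.00135
finch: 0.2 × 0.2 × 0.15 × 0.15 × (1−0.35) = 0.000585
warbler: 0.05 × 0.5 × 0.35 × 0.45 × (1−0.25) = 0.002953125
P(warbler | x) = 0.002953125 / 0.004888125 ≈ 0.604

0.604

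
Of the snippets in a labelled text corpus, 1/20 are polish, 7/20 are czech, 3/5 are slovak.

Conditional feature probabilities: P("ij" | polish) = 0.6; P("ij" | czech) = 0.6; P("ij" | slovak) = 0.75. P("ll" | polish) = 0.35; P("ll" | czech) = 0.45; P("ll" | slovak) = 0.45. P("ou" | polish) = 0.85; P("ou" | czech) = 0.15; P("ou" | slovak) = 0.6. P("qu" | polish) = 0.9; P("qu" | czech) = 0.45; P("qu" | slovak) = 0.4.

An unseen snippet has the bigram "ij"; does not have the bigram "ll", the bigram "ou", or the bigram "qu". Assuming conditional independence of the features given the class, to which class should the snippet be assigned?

polish: 0.05 × 0.6 × (1−0.35) × (1−0.85) × (1−0.9) = 0.0002925
czech: 0.35 × 0.6 × (1−0.45) × (1−0.15) × (1−0.45) = 0.05399625
slovak: 0.6 × 0.75 × (1−0.45) × (1−0.6) × (1−0.4) = 0.0594
Highest score → slovak.

slovak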